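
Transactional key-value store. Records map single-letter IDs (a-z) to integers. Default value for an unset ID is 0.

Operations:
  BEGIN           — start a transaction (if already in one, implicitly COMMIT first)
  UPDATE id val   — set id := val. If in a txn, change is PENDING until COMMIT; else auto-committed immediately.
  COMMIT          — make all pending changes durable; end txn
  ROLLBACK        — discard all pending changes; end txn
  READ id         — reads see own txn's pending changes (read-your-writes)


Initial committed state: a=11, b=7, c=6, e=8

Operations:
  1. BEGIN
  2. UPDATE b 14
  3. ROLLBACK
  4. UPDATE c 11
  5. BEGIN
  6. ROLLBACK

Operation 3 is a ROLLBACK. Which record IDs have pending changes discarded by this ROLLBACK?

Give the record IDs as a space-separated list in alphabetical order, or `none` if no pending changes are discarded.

Initial committed: {a=11, b=7, c=6, e=8}
Op 1: BEGIN: in_txn=True, pending={}
Op 2: UPDATE b=14 (pending; pending now {b=14})
Op 3: ROLLBACK: discarded pending ['b']; in_txn=False
Op 4: UPDATE c=11 (auto-commit; committed c=11)
Op 5: BEGIN: in_txn=True, pending={}
Op 6: ROLLBACK: discarded pending []; in_txn=False
ROLLBACK at op 3 discards: ['b']

Answer: b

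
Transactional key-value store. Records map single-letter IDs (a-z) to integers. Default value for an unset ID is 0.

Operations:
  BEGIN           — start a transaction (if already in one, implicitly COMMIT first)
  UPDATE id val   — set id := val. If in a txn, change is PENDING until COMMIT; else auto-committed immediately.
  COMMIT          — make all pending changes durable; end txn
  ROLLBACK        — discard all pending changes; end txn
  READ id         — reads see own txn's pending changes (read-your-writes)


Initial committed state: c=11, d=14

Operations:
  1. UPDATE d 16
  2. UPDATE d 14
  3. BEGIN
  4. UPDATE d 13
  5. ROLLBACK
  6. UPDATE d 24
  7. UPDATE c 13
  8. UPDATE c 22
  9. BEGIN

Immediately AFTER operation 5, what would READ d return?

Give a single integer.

Initial committed: {c=11, d=14}
Op 1: UPDATE d=16 (auto-commit; committed d=16)
Op 2: UPDATE d=14 (auto-commit; committed d=14)
Op 3: BEGIN: in_txn=True, pending={}
Op 4: UPDATE d=13 (pending; pending now {d=13})
Op 5: ROLLBACK: discarded pending ['d']; in_txn=False
After op 5: visible(d) = 14 (pending={}, committed={c=11, d=14})

Answer: 14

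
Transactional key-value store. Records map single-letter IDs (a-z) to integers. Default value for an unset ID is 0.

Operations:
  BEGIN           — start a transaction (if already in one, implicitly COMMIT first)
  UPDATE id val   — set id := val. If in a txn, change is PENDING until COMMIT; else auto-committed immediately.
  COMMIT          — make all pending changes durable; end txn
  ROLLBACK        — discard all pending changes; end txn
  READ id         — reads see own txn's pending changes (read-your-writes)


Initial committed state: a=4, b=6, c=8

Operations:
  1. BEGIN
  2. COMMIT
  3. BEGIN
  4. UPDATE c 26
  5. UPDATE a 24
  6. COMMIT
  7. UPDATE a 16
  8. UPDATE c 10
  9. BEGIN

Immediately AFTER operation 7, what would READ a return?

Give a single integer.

Answer: 16

Derivation:
Initial committed: {a=4, b=6, c=8}
Op 1: BEGIN: in_txn=True, pending={}
Op 2: COMMIT: merged [] into committed; committed now {a=4, b=6, c=8}
Op 3: BEGIN: in_txn=True, pending={}
Op 4: UPDATE c=26 (pending; pending now {c=26})
Op 5: UPDATE a=24 (pending; pending now {a=24, c=26})
Op 6: COMMIT: merged ['a', 'c'] into committed; committed now {a=24, b=6, c=26}
Op 7: UPDATE a=16 (auto-commit; committed a=16)
After op 7: visible(a) = 16 (pending={}, committed={a=16, b=6, c=26})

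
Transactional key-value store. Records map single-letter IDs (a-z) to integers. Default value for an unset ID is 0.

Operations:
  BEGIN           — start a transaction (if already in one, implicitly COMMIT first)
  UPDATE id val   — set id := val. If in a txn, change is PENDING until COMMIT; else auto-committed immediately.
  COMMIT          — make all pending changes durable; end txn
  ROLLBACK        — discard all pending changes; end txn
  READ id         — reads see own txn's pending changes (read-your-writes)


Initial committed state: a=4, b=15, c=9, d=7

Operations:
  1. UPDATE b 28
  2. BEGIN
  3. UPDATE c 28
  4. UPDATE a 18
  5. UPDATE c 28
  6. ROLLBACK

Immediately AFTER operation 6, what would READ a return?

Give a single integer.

Answer: 4

Derivation:
Initial committed: {a=4, b=15, c=9, d=7}
Op 1: UPDATE b=28 (auto-commit; committed b=28)
Op 2: BEGIN: in_txn=True, pending={}
Op 3: UPDATE c=28 (pending; pending now {c=28})
Op 4: UPDATE a=18 (pending; pending now {a=18, c=28})
Op 5: UPDATE c=28 (pending; pending now {a=18, c=28})
Op 6: ROLLBACK: discarded pending ['a', 'c']; in_txn=False
After op 6: visible(a) = 4 (pending={}, committed={a=4, b=28, c=9, d=7})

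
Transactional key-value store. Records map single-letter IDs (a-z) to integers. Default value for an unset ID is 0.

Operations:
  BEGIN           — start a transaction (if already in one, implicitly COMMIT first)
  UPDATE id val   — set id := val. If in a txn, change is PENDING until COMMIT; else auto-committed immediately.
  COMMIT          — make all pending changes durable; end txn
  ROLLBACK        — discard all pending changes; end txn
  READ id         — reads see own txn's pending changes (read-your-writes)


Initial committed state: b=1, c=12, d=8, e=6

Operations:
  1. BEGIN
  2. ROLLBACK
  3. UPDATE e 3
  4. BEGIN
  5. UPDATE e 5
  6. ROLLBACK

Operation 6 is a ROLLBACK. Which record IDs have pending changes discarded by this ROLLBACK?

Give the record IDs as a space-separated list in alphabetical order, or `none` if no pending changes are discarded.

Answer: e

Derivation:
Initial committed: {b=1, c=12, d=8, e=6}
Op 1: BEGIN: in_txn=True, pending={}
Op 2: ROLLBACK: discarded pending []; in_txn=False
Op 3: UPDATE e=3 (auto-commit; committed e=3)
Op 4: BEGIN: in_txn=True, pending={}
Op 5: UPDATE e=5 (pending; pending now {e=5})
Op 6: ROLLBACK: discarded pending ['e']; in_txn=False
ROLLBACK at op 6 discards: ['e']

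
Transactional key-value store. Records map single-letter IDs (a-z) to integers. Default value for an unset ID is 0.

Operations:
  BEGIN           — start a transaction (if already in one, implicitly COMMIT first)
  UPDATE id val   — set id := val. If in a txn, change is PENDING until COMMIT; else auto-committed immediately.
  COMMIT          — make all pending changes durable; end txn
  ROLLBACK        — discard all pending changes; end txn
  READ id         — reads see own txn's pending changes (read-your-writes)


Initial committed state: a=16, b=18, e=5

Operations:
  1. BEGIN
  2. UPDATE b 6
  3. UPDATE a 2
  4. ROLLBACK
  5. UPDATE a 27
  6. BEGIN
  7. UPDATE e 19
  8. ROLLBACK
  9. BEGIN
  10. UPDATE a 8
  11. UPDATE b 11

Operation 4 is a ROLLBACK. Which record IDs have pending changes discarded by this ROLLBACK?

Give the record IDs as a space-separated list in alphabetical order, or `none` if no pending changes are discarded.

Initial committed: {a=16, b=18, e=5}
Op 1: BEGIN: in_txn=True, pending={}
Op 2: UPDATE b=6 (pending; pending now {b=6})
Op 3: UPDATE a=2 (pending; pending now {a=2, b=6})
Op 4: ROLLBACK: discarded pending ['a', 'b']; in_txn=False
Op 5: UPDATE a=27 (auto-commit; committed a=27)
Op 6: BEGIN: in_txn=True, pending={}
Op 7: UPDATE e=19 (pending; pending now {e=19})
Op 8: ROLLBACK: discarded pending ['e']; in_txn=False
Op 9: BEGIN: in_txn=True, pending={}
Op 10: UPDATE a=8 (pending; pending now {a=8})
Op 11: UPDATE b=11 (pending; pending now {a=8, b=11})
ROLLBACK at op 4 discards: ['a', 'b']

Answer: a b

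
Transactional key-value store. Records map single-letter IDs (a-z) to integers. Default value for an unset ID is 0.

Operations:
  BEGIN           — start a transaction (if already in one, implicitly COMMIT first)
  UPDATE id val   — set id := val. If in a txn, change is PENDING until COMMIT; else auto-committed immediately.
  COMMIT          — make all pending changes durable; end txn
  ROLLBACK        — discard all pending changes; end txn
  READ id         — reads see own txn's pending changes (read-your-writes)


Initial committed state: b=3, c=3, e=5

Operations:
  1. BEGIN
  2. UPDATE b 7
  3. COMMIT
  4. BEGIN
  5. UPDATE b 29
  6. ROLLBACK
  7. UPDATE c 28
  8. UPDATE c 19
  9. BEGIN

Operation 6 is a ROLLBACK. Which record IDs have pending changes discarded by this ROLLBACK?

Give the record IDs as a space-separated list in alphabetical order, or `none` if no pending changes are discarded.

Answer: b

Derivation:
Initial committed: {b=3, c=3, e=5}
Op 1: BEGIN: in_txn=True, pending={}
Op 2: UPDATE b=7 (pending; pending now {b=7})
Op 3: COMMIT: merged ['b'] into committed; committed now {b=7, c=3, e=5}
Op 4: BEGIN: in_txn=True, pending={}
Op 5: UPDATE b=29 (pending; pending now {b=29})
Op 6: ROLLBACK: discarded pending ['b']; in_txn=False
Op 7: UPDATE c=28 (auto-commit; committed c=28)
Op 8: UPDATE c=19 (auto-commit; committed c=19)
Op 9: BEGIN: in_txn=True, pending={}
ROLLBACK at op 6 discards: ['b']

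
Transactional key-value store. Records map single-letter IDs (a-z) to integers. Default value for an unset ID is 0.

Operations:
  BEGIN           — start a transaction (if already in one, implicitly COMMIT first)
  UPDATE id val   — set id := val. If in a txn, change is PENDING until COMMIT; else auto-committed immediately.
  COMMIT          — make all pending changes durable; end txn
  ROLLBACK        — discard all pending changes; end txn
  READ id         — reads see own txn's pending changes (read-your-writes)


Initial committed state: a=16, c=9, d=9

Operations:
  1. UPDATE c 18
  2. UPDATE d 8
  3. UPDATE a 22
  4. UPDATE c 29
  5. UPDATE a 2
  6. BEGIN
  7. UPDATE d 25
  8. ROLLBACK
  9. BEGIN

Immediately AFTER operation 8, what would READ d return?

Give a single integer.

Answer: 8

Derivation:
Initial committed: {a=16, c=9, d=9}
Op 1: UPDATE c=18 (auto-commit; committed c=18)
Op 2: UPDATE d=8 (auto-commit; committed d=8)
Op 3: UPDATE a=22 (auto-commit; committed a=22)
Op 4: UPDATE c=29 (auto-commit; committed c=29)
Op 5: UPDATE a=2 (auto-commit; committed a=2)
Op 6: BEGIN: in_txn=True, pending={}
Op 7: UPDATE d=25 (pending; pending now {d=25})
Op 8: ROLLBACK: discarded pending ['d']; in_txn=False
After op 8: visible(d) = 8 (pending={}, committed={a=2, c=29, d=8})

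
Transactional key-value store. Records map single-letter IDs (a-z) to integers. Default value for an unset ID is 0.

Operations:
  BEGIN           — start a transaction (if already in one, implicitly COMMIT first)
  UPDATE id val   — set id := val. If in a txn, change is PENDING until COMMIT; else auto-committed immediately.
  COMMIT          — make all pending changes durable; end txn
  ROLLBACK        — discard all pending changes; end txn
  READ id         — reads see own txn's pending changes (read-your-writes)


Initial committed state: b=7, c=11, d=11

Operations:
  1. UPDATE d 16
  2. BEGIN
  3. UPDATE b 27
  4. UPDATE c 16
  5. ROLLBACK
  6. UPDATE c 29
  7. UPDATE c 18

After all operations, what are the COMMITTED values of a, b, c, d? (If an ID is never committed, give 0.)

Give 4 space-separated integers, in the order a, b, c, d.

Initial committed: {b=7, c=11, d=11}
Op 1: UPDATE d=16 (auto-commit; committed d=16)
Op 2: BEGIN: in_txn=True, pending={}
Op 3: UPDATE b=27 (pending; pending now {b=27})
Op 4: UPDATE c=16 (pending; pending now {b=27, c=16})
Op 5: ROLLBACK: discarded pending ['b', 'c']; in_txn=False
Op 6: UPDATE c=29 (auto-commit; committed c=29)
Op 7: UPDATE c=18 (auto-commit; committed c=18)
Final committed: {b=7, c=18, d=16}

Answer: 0 7 18 16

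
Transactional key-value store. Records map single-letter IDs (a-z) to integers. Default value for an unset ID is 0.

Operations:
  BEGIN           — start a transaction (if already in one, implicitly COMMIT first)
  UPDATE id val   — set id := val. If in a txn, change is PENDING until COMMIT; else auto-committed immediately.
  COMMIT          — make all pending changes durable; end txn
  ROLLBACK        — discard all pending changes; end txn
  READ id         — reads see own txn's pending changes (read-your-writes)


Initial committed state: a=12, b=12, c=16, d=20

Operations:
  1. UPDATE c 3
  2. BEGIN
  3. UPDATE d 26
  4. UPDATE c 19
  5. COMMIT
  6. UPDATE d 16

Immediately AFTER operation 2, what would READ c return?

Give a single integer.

Initial committed: {a=12, b=12, c=16, d=20}
Op 1: UPDATE c=3 (auto-commit; committed c=3)
Op 2: BEGIN: in_txn=True, pending={}
After op 2: visible(c) = 3 (pending={}, committed={a=12, b=12, c=3, d=20})

Answer: 3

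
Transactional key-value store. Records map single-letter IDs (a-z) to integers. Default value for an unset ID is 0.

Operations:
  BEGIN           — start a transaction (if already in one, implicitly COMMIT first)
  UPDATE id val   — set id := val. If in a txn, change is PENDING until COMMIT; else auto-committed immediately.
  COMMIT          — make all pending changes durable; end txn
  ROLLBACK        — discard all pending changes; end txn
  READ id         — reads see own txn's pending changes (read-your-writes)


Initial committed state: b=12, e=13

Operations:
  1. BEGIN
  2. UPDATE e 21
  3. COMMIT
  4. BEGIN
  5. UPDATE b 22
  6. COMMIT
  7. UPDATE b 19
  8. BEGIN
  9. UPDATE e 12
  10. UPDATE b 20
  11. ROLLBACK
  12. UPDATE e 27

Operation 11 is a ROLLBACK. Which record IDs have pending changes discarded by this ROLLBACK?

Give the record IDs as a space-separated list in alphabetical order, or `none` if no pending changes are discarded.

Answer: b e

Derivation:
Initial committed: {b=12, e=13}
Op 1: BEGIN: in_txn=True, pending={}
Op 2: UPDATE e=21 (pending; pending now {e=21})
Op 3: COMMIT: merged ['e'] into committed; committed now {b=12, e=21}
Op 4: BEGIN: in_txn=True, pending={}
Op 5: UPDATE b=22 (pending; pending now {b=22})
Op 6: COMMIT: merged ['b'] into committed; committed now {b=22, e=21}
Op 7: UPDATE b=19 (auto-commit; committed b=19)
Op 8: BEGIN: in_txn=True, pending={}
Op 9: UPDATE e=12 (pending; pending now {e=12})
Op 10: UPDATE b=20 (pending; pending now {b=20, e=12})
Op 11: ROLLBACK: discarded pending ['b', 'e']; in_txn=False
Op 12: UPDATE e=27 (auto-commit; committed e=27)
ROLLBACK at op 11 discards: ['b', 'e']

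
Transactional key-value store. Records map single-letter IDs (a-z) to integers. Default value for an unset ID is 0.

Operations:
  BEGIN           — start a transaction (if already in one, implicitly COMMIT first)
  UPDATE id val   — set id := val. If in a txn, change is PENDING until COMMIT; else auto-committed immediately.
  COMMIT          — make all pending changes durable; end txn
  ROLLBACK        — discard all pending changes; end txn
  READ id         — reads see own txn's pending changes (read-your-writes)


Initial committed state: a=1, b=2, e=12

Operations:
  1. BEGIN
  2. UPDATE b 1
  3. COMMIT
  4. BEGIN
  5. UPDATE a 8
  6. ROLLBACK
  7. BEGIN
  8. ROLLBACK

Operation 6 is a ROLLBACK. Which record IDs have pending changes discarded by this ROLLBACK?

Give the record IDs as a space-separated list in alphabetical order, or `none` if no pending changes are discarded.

Initial committed: {a=1, b=2, e=12}
Op 1: BEGIN: in_txn=True, pending={}
Op 2: UPDATE b=1 (pending; pending now {b=1})
Op 3: COMMIT: merged ['b'] into committed; committed now {a=1, b=1, e=12}
Op 4: BEGIN: in_txn=True, pending={}
Op 5: UPDATE a=8 (pending; pending now {a=8})
Op 6: ROLLBACK: discarded pending ['a']; in_txn=False
Op 7: BEGIN: in_txn=True, pending={}
Op 8: ROLLBACK: discarded pending []; in_txn=False
ROLLBACK at op 6 discards: ['a']

Answer: a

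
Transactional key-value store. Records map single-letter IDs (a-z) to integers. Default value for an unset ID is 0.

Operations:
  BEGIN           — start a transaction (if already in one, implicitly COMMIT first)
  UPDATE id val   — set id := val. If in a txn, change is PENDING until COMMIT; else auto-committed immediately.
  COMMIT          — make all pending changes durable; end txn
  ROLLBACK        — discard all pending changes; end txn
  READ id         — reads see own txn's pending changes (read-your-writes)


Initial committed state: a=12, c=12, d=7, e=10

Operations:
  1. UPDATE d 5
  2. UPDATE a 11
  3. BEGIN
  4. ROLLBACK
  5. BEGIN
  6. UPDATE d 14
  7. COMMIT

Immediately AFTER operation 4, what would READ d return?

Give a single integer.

Answer: 5

Derivation:
Initial committed: {a=12, c=12, d=7, e=10}
Op 1: UPDATE d=5 (auto-commit; committed d=5)
Op 2: UPDATE a=11 (auto-commit; committed a=11)
Op 3: BEGIN: in_txn=True, pending={}
Op 4: ROLLBACK: discarded pending []; in_txn=False
After op 4: visible(d) = 5 (pending={}, committed={a=11, c=12, d=5, e=10})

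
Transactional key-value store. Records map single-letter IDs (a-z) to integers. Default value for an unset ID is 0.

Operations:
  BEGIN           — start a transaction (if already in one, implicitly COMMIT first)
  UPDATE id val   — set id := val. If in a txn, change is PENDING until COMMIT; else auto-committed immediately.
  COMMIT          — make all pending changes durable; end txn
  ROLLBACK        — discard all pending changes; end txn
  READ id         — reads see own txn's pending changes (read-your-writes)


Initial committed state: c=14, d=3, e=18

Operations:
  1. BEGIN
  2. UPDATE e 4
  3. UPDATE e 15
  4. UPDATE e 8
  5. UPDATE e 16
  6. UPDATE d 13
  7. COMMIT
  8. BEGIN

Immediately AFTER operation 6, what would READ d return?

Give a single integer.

Initial committed: {c=14, d=3, e=18}
Op 1: BEGIN: in_txn=True, pending={}
Op 2: UPDATE e=4 (pending; pending now {e=4})
Op 3: UPDATE e=15 (pending; pending now {e=15})
Op 4: UPDATE e=8 (pending; pending now {e=8})
Op 5: UPDATE e=16 (pending; pending now {e=16})
Op 6: UPDATE d=13 (pending; pending now {d=13, e=16})
After op 6: visible(d) = 13 (pending={d=13, e=16}, committed={c=14, d=3, e=18})

Answer: 13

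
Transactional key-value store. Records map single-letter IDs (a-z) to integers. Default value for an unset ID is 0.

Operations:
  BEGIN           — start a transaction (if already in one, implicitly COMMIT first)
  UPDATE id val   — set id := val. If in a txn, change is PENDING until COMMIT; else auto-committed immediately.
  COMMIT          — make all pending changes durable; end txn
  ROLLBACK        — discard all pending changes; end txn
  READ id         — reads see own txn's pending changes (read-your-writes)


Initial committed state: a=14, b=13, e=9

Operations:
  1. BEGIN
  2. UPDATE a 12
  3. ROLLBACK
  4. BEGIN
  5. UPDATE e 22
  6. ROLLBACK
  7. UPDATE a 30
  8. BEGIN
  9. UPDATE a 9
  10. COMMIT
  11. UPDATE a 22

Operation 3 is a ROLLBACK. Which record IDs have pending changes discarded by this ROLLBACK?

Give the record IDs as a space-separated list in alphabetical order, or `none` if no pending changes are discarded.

Initial committed: {a=14, b=13, e=9}
Op 1: BEGIN: in_txn=True, pending={}
Op 2: UPDATE a=12 (pending; pending now {a=12})
Op 3: ROLLBACK: discarded pending ['a']; in_txn=False
Op 4: BEGIN: in_txn=True, pending={}
Op 5: UPDATE e=22 (pending; pending now {e=22})
Op 6: ROLLBACK: discarded pending ['e']; in_txn=False
Op 7: UPDATE a=30 (auto-commit; committed a=30)
Op 8: BEGIN: in_txn=True, pending={}
Op 9: UPDATE a=9 (pending; pending now {a=9})
Op 10: COMMIT: merged ['a'] into committed; committed now {a=9, b=13, e=9}
Op 11: UPDATE a=22 (auto-commit; committed a=22)
ROLLBACK at op 3 discards: ['a']

Answer: a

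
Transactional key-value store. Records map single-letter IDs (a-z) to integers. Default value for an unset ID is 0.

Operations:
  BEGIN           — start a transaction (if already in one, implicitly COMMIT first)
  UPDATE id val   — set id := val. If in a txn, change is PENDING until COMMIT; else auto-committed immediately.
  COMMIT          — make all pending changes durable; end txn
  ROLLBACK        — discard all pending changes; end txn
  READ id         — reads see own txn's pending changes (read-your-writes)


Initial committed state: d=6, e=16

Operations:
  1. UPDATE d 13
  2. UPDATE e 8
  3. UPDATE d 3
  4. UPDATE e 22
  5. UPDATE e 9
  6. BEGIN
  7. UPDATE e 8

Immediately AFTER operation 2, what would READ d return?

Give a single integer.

Initial committed: {d=6, e=16}
Op 1: UPDATE d=13 (auto-commit; committed d=13)
Op 2: UPDATE e=8 (auto-commit; committed e=8)
After op 2: visible(d) = 13 (pending={}, committed={d=13, e=8})

Answer: 13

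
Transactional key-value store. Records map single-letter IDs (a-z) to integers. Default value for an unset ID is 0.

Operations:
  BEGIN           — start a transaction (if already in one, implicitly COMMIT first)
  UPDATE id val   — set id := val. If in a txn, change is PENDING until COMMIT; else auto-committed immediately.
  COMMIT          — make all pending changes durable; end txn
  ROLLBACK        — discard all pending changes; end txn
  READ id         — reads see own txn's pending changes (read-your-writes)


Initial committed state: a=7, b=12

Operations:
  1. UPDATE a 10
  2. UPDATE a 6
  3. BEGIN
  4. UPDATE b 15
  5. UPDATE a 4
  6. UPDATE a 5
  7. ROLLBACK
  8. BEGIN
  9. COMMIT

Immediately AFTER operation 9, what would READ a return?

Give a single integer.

Answer: 6

Derivation:
Initial committed: {a=7, b=12}
Op 1: UPDATE a=10 (auto-commit; committed a=10)
Op 2: UPDATE a=6 (auto-commit; committed a=6)
Op 3: BEGIN: in_txn=True, pending={}
Op 4: UPDATE b=15 (pending; pending now {b=15})
Op 5: UPDATE a=4 (pending; pending now {a=4, b=15})
Op 6: UPDATE a=5 (pending; pending now {a=5, b=15})
Op 7: ROLLBACK: discarded pending ['a', 'b']; in_txn=False
Op 8: BEGIN: in_txn=True, pending={}
Op 9: COMMIT: merged [] into committed; committed now {a=6, b=12}
After op 9: visible(a) = 6 (pending={}, committed={a=6, b=12})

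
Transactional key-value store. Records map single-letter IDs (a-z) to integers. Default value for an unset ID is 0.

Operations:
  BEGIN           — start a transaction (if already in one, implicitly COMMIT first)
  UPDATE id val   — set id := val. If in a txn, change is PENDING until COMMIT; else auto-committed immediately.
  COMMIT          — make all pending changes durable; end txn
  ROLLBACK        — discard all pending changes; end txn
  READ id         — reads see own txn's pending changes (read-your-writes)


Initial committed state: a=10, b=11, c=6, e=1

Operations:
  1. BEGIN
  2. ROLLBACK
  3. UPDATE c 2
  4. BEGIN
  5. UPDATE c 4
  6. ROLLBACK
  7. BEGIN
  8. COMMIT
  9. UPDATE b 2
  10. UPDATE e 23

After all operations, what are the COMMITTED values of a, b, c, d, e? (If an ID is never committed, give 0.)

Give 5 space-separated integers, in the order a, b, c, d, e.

Initial committed: {a=10, b=11, c=6, e=1}
Op 1: BEGIN: in_txn=True, pending={}
Op 2: ROLLBACK: discarded pending []; in_txn=False
Op 3: UPDATE c=2 (auto-commit; committed c=2)
Op 4: BEGIN: in_txn=True, pending={}
Op 5: UPDATE c=4 (pending; pending now {c=4})
Op 6: ROLLBACK: discarded pending ['c']; in_txn=False
Op 7: BEGIN: in_txn=True, pending={}
Op 8: COMMIT: merged [] into committed; committed now {a=10, b=11, c=2, e=1}
Op 9: UPDATE b=2 (auto-commit; committed b=2)
Op 10: UPDATE e=23 (auto-commit; committed e=23)
Final committed: {a=10, b=2, c=2, e=23}

Answer: 10 2 2 0 23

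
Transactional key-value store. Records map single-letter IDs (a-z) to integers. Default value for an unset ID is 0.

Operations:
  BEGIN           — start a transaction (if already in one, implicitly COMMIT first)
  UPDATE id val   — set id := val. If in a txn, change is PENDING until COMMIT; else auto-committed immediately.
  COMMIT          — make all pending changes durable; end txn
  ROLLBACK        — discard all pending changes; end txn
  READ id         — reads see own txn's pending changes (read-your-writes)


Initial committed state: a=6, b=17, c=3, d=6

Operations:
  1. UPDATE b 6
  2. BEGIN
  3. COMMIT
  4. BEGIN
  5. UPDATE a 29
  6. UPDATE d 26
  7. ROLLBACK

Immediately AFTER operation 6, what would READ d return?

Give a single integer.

Answer: 26

Derivation:
Initial committed: {a=6, b=17, c=3, d=6}
Op 1: UPDATE b=6 (auto-commit; committed b=6)
Op 2: BEGIN: in_txn=True, pending={}
Op 3: COMMIT: merged [] into committed; committed now {a=6, b=6, c=3, d=6}
Op 4: BEGIN: in_txn=True, pending={}
Op 5: UPDATE a=29 (pending; pending now {a=29})
Op 6: UPDATE d=26 (pending; pending now {a=29, d=26})
After op 6: visible(d) = 26 (pending={a=29, d=26}, committed={a=6, b=6, c=3, d=6})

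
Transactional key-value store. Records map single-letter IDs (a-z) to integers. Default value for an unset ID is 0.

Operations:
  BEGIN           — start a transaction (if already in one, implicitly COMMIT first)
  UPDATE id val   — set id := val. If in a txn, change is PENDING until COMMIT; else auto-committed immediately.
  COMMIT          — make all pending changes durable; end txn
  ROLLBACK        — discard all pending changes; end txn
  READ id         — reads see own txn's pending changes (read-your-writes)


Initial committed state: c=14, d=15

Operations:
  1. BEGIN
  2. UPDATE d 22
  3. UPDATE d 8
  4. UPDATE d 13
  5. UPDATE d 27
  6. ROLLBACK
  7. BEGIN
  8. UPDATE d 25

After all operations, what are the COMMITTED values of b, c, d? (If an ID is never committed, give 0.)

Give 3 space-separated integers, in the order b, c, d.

Answer: 0 14 15

Derivation:
Initial committed: {c=14, d=15}
Op 1: BEGIN: in_txn=True, pending={}
Op 2: UPDATE d=22 (pending; pending now {d=22})
Op 3: UPDATE d=8 (pending; pending now {d=8})
Op 4: UPDATE d=13 (pending; pending now {d=13})
Op 5: UPDATE d=27 (pending; pending now {d=27})
Op 6: ROLLBACK: discarded pending ['d']; in_txn=False
Op 7: BEGIN: in_txn=True, pending={}
Op 8: UPDATE d=25 (pending; pending now {d=25})
Final committed: {c=14, d=15}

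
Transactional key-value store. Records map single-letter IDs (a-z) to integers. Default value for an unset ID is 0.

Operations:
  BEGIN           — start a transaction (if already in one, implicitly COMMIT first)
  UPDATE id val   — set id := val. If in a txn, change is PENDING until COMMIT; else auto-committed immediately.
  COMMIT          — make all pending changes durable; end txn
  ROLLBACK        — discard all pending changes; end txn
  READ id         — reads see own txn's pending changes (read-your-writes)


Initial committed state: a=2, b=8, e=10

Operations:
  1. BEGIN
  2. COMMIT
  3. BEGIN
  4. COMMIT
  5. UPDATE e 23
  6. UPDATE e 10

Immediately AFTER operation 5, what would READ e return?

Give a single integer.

Initial committed: {a=2, b=8, e=10}
Op 1: BEGIN: in_txn=True, pending={}
Op 2: COMMIT: merged [] into committed; committed now {a=2, b=8, e=10}
Op 3: BEGIN: in_txn=True, pending={}
Op 4: COMMIT: merged [] into committed; committed now {a=2, b=8, e=10}
Op 5: UPDATE e=23 (auto-commit; committed e=23)
After op 5: visible(e) = 23 (pending={}, committed={a=2, b=8, e=23})

Answer: 23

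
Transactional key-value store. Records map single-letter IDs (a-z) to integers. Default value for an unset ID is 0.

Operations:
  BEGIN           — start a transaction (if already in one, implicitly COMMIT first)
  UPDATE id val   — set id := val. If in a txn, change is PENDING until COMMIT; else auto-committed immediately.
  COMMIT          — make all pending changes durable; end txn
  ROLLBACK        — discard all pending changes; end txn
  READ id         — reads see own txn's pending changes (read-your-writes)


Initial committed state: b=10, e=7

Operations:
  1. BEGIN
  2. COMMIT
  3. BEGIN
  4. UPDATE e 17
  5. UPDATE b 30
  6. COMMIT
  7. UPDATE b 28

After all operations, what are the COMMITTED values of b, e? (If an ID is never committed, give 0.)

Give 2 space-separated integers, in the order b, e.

Answer: 28 17

Derivation:
Initial committed: {b=10, e=7}
Op 1: BEGIN: in_txn=True, pending={}
Op 2: COMMIT: merged [] into committed; committed now {b=10, e=7}
Op 3: BEGIN: in_txn=True, pending={}
Op 4: UPDATE e=17 (pending; pending now {e=17})
Op 5: UPDATE b=30 (pending; pending now {b=30, e=17})
Op 6: COMMIT: merged ['b', 'e'] into committed; committed now {b=30, e=17}
Op 7: UPDATE b=28 (auto-commit; committed b=28)
Final committed: {b=28, e=17}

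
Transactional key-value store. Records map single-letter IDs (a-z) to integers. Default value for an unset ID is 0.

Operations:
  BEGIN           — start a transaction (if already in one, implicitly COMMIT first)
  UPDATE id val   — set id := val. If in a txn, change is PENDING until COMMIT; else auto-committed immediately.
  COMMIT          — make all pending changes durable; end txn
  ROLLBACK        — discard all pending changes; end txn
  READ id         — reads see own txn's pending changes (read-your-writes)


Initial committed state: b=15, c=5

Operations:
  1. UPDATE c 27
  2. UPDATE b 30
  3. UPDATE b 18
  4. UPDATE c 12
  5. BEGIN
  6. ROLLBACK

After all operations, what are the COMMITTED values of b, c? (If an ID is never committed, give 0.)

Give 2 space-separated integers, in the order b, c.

Initial committed: {b=15, c=5}
Op 1: UPDATE c=27 (auto-commit; committed c=27)
Op 2: UPDATE b=30 (auto-commit; committed b=30)
Op 3: UPDATE b=18 (auto-commit; committed b=18)
Op 4: UPDATE c=12 (auto-commit; committed c=12)
Op 5: BEGIN: in_txn=True, pending={}
Op 6: ROLLBACK: discarded pending []; in_txn=False
Final committed: {b=18, c=12}

Answer: 18 12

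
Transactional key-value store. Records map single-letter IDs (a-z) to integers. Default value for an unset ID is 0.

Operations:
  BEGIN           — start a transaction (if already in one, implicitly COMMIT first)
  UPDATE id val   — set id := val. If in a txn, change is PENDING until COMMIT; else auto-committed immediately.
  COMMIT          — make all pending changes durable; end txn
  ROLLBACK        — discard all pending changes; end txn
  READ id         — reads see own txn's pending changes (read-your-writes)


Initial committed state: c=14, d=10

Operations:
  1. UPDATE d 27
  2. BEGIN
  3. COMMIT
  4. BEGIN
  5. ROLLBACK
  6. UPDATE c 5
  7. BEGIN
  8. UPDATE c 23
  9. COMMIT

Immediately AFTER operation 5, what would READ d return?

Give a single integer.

Initial committed: {c=14, d=10}
Op 1: UPDATE d=27 (auto-commit; committed d=27)
Op 2: BEGIN: in_txn=True, pending={}
Op 3: COMMIT: merged [] into committed; committed now {c=14, d=27}
Op 4: BEGIN: in_txn=True, pending={}
Op 5: ROLLBACK: discarded pending []; in_txn=False
After op 5: visible(d) = 27 (pending={}, committed={c=14, d=27})

Answer: 27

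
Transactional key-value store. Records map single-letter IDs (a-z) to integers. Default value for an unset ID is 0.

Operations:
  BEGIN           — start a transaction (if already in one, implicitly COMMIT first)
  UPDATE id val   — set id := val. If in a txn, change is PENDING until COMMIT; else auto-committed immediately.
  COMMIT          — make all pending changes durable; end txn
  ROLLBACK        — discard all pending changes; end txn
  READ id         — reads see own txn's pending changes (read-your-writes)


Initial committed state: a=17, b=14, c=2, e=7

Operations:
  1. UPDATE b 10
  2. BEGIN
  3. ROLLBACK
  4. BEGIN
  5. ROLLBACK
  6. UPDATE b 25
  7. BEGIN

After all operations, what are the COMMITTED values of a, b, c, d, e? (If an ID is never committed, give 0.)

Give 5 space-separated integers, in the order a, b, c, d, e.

Initial committed: {a=17, b=14, c=2, e=7}
Op 1: UPDATE b=10 (auto-commit; committed b=10)
Op 2: BEGIN: in_txn=True, pending={}
Op 3: ROLLBACK: discarded pending []; in_txn=False
Op 4: BEGIN: in_txn=True, pending={}
Op 5: ROLLBACK: discarded pending []; in_txn=False
Op 6: UPDATE b=25 (auto-commit; committed b=25)
Op 7: BEGIN: in_txn=True, pending={}
Final committed: {a=17, b=25, c=2, e=7}

Answer: 17 25 2 0 7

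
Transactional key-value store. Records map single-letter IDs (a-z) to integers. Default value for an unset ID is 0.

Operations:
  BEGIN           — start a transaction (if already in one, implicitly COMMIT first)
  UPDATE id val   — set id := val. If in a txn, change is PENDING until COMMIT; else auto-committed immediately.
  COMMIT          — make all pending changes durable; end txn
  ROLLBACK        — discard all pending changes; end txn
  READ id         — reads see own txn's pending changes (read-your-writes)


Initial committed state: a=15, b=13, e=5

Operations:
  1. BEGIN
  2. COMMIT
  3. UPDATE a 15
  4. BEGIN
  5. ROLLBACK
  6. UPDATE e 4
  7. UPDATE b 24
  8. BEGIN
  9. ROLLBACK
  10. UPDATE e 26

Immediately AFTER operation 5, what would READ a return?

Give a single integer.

Initial committed: {a=15, b=13, e=5}
Op 1: BEGIN: in_txn=True, pending={}
Op 2: COMMIT: merged [] into committed; committed now {a=15, b=13, e=5}
Op 3: UPDATE a=15 (auto-commit; committed a=15)
Op 4: BEGIN: in_txn=True, pending={}
Op 5: ROLLBACK: discarded pending []; in_txn=False
After op 5: visible(a) = 15 (pending={}, committed={a=15, b=13, e=5})

Answer: 15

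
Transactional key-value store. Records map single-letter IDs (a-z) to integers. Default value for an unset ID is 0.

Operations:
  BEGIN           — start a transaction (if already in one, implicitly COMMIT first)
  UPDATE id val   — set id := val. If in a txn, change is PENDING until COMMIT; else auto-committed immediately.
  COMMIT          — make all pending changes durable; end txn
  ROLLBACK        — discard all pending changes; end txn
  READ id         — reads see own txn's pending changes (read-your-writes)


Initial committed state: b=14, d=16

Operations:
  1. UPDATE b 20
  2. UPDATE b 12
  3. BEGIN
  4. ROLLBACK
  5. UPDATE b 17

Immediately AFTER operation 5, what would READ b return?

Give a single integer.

Initial committed: {b=14, d=16}
Op 1: UPDATE b=20 (auto-commit; committed b=20)
Op 2: UPDATE b=12 (auto-commit; committed b=12)
Op 3: BEGIN: in_txn=True, pending={}
Op 4: ROLLBACK: discarded pending []; in_txn=False
Op 5: UPDATE b=17 (auto-commit; committed b=17)
After op 5: visible(b) = 17 (pending={}, committed={b=17, d=16})

Answer: 17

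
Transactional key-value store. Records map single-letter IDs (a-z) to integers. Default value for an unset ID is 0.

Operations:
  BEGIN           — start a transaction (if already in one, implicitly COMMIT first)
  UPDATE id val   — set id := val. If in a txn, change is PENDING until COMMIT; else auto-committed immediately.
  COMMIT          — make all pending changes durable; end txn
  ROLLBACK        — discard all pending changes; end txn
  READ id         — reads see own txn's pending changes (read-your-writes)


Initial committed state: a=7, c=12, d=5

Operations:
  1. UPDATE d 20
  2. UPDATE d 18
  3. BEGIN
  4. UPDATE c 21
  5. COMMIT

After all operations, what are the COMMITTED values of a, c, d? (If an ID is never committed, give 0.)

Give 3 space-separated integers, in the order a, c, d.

Initial committed: {a=7, c=12, d=5}
Op 1: UPDATE d=20 (auto-commit; committed d=20)
Op 2: UPDATE d=18 (auto-commit; committed d=18)
Op 3: BEGIN: in_txn=True, pending={}
Op 4: UPDATE c=21 (pending; pending now {c=21})
Op 5: COMMIT: merged ['c'] into committed; committed now {a=7, c=21, d=18}
Final committed: {a=7, c=21, d=18}

Answer: 7 21 18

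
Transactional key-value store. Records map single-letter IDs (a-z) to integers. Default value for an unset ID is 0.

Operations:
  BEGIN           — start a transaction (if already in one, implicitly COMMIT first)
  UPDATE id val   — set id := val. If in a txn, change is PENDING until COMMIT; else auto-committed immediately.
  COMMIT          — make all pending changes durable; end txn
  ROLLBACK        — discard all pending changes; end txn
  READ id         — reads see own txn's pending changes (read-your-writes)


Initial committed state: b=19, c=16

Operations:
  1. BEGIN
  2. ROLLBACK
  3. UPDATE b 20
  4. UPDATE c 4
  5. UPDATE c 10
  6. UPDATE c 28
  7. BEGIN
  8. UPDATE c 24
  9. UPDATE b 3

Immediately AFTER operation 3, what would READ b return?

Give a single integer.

Initial committed: {b=19, c=16}
Op 1: BEGIN: in_txn=True, pending={}
Op 2: ROLLBACK: discarded pending []; in_txn=False
Op 3: UPDATE b=20 (auto-commit; committed b=20)
After op 3: visible(b) = 20 (pending={}, committed={b=20, c=16})

Answer: 20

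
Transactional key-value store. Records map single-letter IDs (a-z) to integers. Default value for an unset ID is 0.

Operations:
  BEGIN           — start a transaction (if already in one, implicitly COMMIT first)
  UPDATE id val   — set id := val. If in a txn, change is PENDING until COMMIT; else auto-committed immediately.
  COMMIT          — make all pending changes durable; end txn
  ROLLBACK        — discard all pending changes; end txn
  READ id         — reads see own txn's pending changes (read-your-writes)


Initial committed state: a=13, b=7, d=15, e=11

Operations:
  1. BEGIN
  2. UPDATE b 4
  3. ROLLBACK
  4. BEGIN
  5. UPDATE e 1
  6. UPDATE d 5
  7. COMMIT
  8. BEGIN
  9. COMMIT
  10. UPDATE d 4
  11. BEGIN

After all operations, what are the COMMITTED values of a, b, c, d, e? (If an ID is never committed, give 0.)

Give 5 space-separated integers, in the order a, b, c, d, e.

Answer: 13 7 0 4 1

Derivation:
Initial committed: {a=13, b=7, d=15, e=11}
Op 1: BEGIN: in_txn=True, pending={}
Op 2: UPDATE b=4 (pending; pending now {b=4})
Op 3: ROLLBACK: discarded pending ['b']; in_txn=False
Op 4: BEGIN: in_txn=True, pending={}
Op 5: UPDATE e=1 (pending; pending now {e=1})
Op 6: UPDATE d=5 (pending; pending now {d=5, e=1})
Op 7: COMMIT: merged ['d', 'e'] into committed; committed now {a=13, b=7, d=5, e=1}
Op 8: BEGIN: in_txn=True, pending={}
Op 9: COMMIT: merged [] into committed; committed now {a=13, b=7, d=5, e=1}
Op 10: UPDATE d=4 (auto-commit; committed d=4)
Op 11: BEGIN: in_txn=True, pending={}
Final committed: {a=13, b=7, d=4, e=1}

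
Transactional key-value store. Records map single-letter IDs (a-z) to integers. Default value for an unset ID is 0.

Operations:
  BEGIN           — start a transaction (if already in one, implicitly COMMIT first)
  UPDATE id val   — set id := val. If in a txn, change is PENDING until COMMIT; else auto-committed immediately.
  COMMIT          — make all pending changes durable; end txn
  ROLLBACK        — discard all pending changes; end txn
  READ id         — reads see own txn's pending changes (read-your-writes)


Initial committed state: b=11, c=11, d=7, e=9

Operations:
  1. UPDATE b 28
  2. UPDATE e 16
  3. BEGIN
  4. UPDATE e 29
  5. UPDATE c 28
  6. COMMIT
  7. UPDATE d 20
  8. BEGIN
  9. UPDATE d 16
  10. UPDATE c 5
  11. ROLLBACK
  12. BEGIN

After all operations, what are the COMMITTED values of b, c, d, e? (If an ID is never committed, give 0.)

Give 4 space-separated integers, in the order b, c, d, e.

Answer: 28 28 20 29

Derivation:
Initial committed: {b=11, c=11, d=7, e=9}
Op 1: UPDATE b=28 (auto-commit; committed b=28)
Op 2: UPDATE e=16 (auto-commit; committed e=16)
Op 3: BEGIN: in_txn=True, pending={}
Op 4: UPDATE e=29 (pending; pending now {e=29})
Op 5: UPDATE c=28 (pending; pending now {c=28, e=29})
Op 6: COMMIT: merged ['c', 'e'] into committed; committed now {b=28, c=28, d=7, e=29}
Op 7: UPDATE d=20 (auto-commit; committed d=20)
Op 8: BEGIN: in_txn=True, pending={}
Op 9: UPDATE d=16 (pending; pending now {d=16})
Op 10: UPDATE c=5 (pending; pending now {c=5, d=16})
Op 11: ROLLBACK: discarded pending ['c', 'd']; in_txn=False
Op 12: BEGIN: in_txn=True, pending={}
Final committed: {b=28, c=28, d=20, e=29}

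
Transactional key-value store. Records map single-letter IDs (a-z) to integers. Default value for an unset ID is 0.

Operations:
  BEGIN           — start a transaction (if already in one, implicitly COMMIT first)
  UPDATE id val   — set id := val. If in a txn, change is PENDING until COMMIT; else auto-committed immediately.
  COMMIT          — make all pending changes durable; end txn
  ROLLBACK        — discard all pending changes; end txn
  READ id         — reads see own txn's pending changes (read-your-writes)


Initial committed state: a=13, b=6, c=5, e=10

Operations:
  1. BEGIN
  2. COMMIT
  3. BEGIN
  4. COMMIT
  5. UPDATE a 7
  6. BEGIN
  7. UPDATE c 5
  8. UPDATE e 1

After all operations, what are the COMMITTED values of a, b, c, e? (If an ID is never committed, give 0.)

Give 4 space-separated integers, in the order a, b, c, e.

Initial committed: {a=13, b=6, c=5, e=10}
Op 1: BEGIN: in_txn=True, pending={}
Op 2: COMMIT: merged [] into committed; committed now {a=13, b=6, c=5, e=10}
Op 3: BEGIN: in_txn=True, pending={}
Op 4: COMMIT: merged [] into committed; committed now {a=13, b=6, c=5, e=10}
Op 5: UPDATE a=7 (auto-commit; committed a=7)
Op 6: BEGIN: in_txn=True, pending={}
Op 7: UPDATE c=5 (pending; pending now {c=5})
Op 8: UPDATE e=1 (pending; pending now {c=5, e=1})
Final committed: {a=7, b=6, c=5, e=10}

Answer: 7 6 5 10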